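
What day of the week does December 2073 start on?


Target: December 1, 2073
Anchor: Jan 1, 2073. With p = 2073 - 1 = 2072: (p + p//4 - p//100 + p//400) mod 7 = (2072 + 518 - 20 + 5) mod 7 = 2575 mod 7 = 6 -> Sunday (Mon=0 ... Sun=6)
Days before December (Jan-Nov): 334 days
Weekday index = (6 + 334) mod 7 = 4

Friday


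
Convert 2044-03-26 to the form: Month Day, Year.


ISO 2044-03-26 parses as year=2044, month=03, day=26
Month 3 -> March

March 26, 2044


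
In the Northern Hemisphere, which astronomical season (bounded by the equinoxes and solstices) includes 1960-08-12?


Date: August 12
Astronomical Summer (approx.; exact equinox/solstice day varies by year): June 21 to September 21
August 12 falls within the Summer window

Summer


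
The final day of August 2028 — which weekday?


August 2028 has 31 days
Anchor: Jan 1, 2028. With p = 2028 - 1 = 2027: (p + p//4 - p//100 + p//400) mod 7 = (2027 + 506 - 20 + 5) mod 7 = 2518 mod 7 = 5 -> Saturday (Mon=0 ... Sun=6)
Days before August (Jan-Jul): 213; August 1 index = (5 + 213) mod 7 = 1 -> Tuesday
Last day offset: 31 - 1 = 30 days
Weekday index = (1 + 30) mod 7 = 3

Thursday, August 31


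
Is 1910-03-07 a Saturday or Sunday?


Anchor: Jan 1, 1910. With p = 1910 - 1 = 1909: (p + p//4 - p//100 + p//400) mod 7 = (1909 + 477 - 19 + 4) mod 7 = 2371 mod 7 = 5 -> Saturday (Mon=0 ... Sun=6)
Day of year: 66; offset = 65
Weekday index = (5 + 65) mod 7 = 0 -> Monday
Weekend days: Saturday, Sunday

No


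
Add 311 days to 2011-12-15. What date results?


Start: 2011-12-15, add 311 days
December 2011 has 31 days: 31 - 15 = 16 days to December 31 -> 295 left
January 2012 has 31 days -> 264 left
February 2012 has 29 days -> 235 left
March 2012 has 31 days -> 204 left
April 2012 has 30 days -> 174 left
May 2012 has 31 days -> 143 left
June 2012 has 30 days -> 113 left
July 2012 has 31 days -> 82 left
August 2012 has 31 days -> 51 left
September 2012 has 30 days -> 21 left
October 2012: 21 <= 31 -> lands on October 21

Result: 2012-10-21


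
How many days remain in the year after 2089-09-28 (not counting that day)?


Day of year: 271 of 365
Remaining = 365 - 271

94 days


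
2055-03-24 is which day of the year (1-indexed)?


Date: March 24, 2055
Days in months 1 through 2: 59
Plus 24 days in March

Day of year: 83


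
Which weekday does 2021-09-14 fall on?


Date: September 14, 2021
Anchor: Jan 1, 2021. With p = 2021 - 1 = 2020: (p + p//4 - p//100 + p//400) mod 7 = (2020 + 505 - 20 + 5) mod 7 = 2510 mod 7 = 4 -> Friday (Mon=0 ... Sun=6)
Days before September (Jan-Aug): 243; offset = 243 + 14 - 1 = 256
Weekday index = (4 + 256) mod 7 = 1

Day of the week: Tuesday


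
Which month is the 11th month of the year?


Month 11 of 12

November


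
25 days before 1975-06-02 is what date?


Start: 1975-06-02, subtract 25 days
Back 2 days from June 2 reaches May 31, 1975 -> 23 left
May 1975: 31 - 23 = 8 -> lands on May 8

Result: 1975-05-08


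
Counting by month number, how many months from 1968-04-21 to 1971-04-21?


From April 1968 to April 1971
3 years * 12 = 36 months = 36

36 months


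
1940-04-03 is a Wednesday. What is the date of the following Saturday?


Current: Wednesday
Target: Saturday
Days ahead: 3

Next Saturday: 1940-04-06


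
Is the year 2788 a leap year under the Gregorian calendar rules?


Gregorian leap year rule: divisible by 4, but not by 100, unless also by 400.
2788 is divisible by 4 but not 100 -> leap year

Yes


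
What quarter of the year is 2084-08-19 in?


Month: August (month 8)
Q1: Jan-Mar, Q2: Apr-Jun, Q3: Jul-Sep, Q4: Oct-Dec

Q3


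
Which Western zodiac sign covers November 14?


Date: November 14
Conventional tropical zodiac dates: Scorpio from October 23 onward; Sagittarius starts November 22
November 14 falls within the Scorpio range

Scorpio


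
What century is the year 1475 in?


Century = (year - 1) // 100 + 1
= (1475 - 1) // 100 + 1
= 1474 // 100 + 1
= 14 + 1

15th century


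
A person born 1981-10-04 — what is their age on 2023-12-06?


Birth: 1981-10-04
Reference: 2023-12-06
Year difference: 2023 - 1981 = 42

42 years old


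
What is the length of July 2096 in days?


July 2096

31 days


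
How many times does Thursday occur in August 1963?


August 1963 has 31 days
Anchor: Jan 1, 1963. With p = 1963 - 1 = 1962: (p + p//4 - p//100 + p//400) mod 7 = (1962 + 490 - 19 + 4) mod 7 = 2437 mod 7 = 1 -> Tuesday (Mon=0 ... Sun=6)
Days before August (Jan-Jul): 212; August 1 index = (1 + 212) mod 7 = 3 -> Thursday
First Thursday is August 1
Thursdays: 1, 8, 15, 22, 29

5 Thursdays


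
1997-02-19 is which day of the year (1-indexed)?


Date: February 19, 1997
Days in months 1 through 1: 31
Plus 19 days in February

Day of year: 50


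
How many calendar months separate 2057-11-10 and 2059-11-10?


From November 2057 to November 2059
2 years * 12 = 24 months = 24

24 months


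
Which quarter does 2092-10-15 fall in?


Month: October (month 10)
Q1: Jan-Mar, Q2: Apr-Jun, Q3: Jul-Sep, Q4: Oct-Dec

Q4


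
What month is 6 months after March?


March is month 3
3 + 6 = 9

September


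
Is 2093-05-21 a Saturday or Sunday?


Anchor: Jan 1, 2093. With p = 2093 - 1 = 2092: (p + p//4 - p//100 + p//400) mod 7 = (2092 + 523 - 20 + 5) mod 7 = 2600 mod 7 = 3 -> Thursday (Mon=0 ... Sun=6)
Day of year: 141; offset = 140
Weekday index = (3 + 140) mod 7 = 3 -> Thursday
Weekend days: Saturday, Sunday

No


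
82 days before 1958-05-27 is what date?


Start: 1958-05-27, subtract 82 days
Back 27 days from May 27 reaches April 30, 1958 -> 55 left
April 1958 has 30 days -> back to March 31, 1958 -> 25 left
March 1958: 31 - 25 = 6 -> lands on March 6

Result: 1958-03-06


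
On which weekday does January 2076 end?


January 2076 has 31 days
Anchor: Jan 1, 2076. With p = 2076 - 1 = 2075: (p + p//4 - p//100 + p//400) mod 7 = (2075 + 518 - 20 + 5) mod 7 = 2578 mod 7 = 2 -> Wednesday (Mon=0 ... Sun=6)
January 1 is the anchor itself -> Wednesday
Last day offset: 31 - 1 = 30 days
Weekday index = (2 + 30) mod 7 = 4

Friday, January 31


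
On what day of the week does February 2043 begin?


Target: February 1, 2043
Anchor: Jan 1, 2043. With p = 2043 - 1 = 2042: (p + p//4 - p//100 + p//400) mod 7 = (2042 + 510 - 20 + 5) mod 7 = 2537 mod 7 = 3 -> Thursday (Mon=0 ... Sun=6)
Days before February (Jan): 31 days
Weekday index = (3 + 31) mod 7 = 6

Sunday


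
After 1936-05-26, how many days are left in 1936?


Day of year: 147 of 366
Remaining = 366 - 147

219 days


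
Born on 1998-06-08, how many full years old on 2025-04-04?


Birth: 1998-06-08
Reference: 2025-04-04
Year difference: 2025 - 1998 = 27
Birthday not yet reached in 2025, subtract 1

26 years old


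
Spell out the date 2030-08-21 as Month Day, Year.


ISO 2030-08-21 parses as year=2030, month=08, day=21
Month 8 -> August

August 21, 2030


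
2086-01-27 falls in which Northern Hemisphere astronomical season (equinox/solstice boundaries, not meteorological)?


Date: January 27
Astronomical Winter (approx.; exact equinox/solstice day varies by year): December 21 to March 19
January 27 falls within the Winter window

Winter


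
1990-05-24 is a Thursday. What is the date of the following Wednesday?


Current: Thursday
Target: Wednesday
Days ahead: 6

Next Wednesday: 1990-05-30


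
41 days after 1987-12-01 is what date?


Start: 1987-12-01, add 41 days
December 1987 has 31 days: 31 - 1 = 30 days to December 31 -> 11 left
January 1988: 11 <= 31 -> lands on January 11

Result: 1988-01-11


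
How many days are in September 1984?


September 1984

30 days


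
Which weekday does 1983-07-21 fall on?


Date: July 21, 1983
Anchor: Jan 1, 1983. With p = 1983 - 1 = 1982: (p + p//4 - p//100 + p//400) mod 7 = (1982 + 495 - 19 + 4) mod 7 = 2462 mod 7 = 5 -> Saturday (Mon=0 ... Sun=6)
Days before July (Jan-Jun): 181; offset = 181 + 21 - 1 = 201
Weekday index = (5 + 201) mod 7 = 3

Day of the week: Thursday


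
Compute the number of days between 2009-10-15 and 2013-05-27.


From 2009-10-15 to 2013-05-27
2009-10-15: days before October = 31 + 28 + 31 + 30 + 31 + 30 + 31 + 31 + 30 = 273 (2009 is not a leap year); day of year = 273 + 15 = 288
2013-05-27: days before May = 31 + 28 + 31 + 30 = 120 (2013 is not a leap year); day of year = 120 + 27 = 147
Rest of 2009: 365 - 288 = 77
Full years 2010 (365), 2011 (365), 2012 (366): 1096
Total = 77 + 1096 + 147 = 1320

1320 days


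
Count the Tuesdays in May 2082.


May 2082 has 31 days
Anchor: Jan 1, 2082. With p = 2082 - 1 = 2081: (p + p//4 - p//100 + p//400) mod 7 = (2081 + 520 - 20 + 5) mod 7 = 2586 mod 7 = 3 -> Thursday (Mon=0 ... Sun=6)
Days before May (Jan-Apr): 120; May 1 index = (3 + 120) mod 7 = 4 -> Friday
First Tuesday is May 5
Tuesdays: 5, 12, 19, 26

4 Tuesdays


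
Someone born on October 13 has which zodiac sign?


Date: October 13
Conventional tropical zodiac dates: Libra from September 23 onward; Scorpio starts October 23
October 13 falls within the Libra range

Libra


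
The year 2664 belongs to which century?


Century = (year - 1) // 100 + 1
= (2664 - 1) // 100 + 1
= 2663 // 100 + 1
= 26 + 1

27th century


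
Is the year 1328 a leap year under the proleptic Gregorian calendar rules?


Gregorian leap year rule: divisible by 4, but not by 100, unless also by 400.
1328 is divisible by 4 but not 100 -> leap year

Yes


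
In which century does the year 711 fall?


Century = (year - 1) // 100 + 1
= (711 - 1) // 100 + 1
= 710 // 100 + 1
= 7 + 1

8th century


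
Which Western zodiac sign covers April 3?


Date: April 3
Conventional tropical zodiac dates: Aries from March 21 onward; Taurus starts April 20
April 3 falls within the Aries range

Aries


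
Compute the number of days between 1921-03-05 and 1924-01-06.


From 1921-03-05 to 1924-01-06
1921-03-05: days before March = 31 + 28 = 59 (1921 is not a leap year); day of year = 59 + 5 = 64
1924-01-06: day of year = 6
Rest of 1921: 365 - 64 = 301
Full years 1922 (365), 1923 (365): 730
Total = 301 + 730 + 6 = 1037

1037 days


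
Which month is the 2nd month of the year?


Month 2 of 12

February


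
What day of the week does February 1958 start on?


Target: February 1, 1958
Anchor: Jan 1, 1958. With p = 1958 - 1 = 1957: (p + p//4 - p//100 + p//400) mod 7 = (1957 + 489 - 19 + 4) mod 7 = 2431 mod 7 = 2 -> Wednesday (Mon=0 ... Sun=6)
Days before February (Jan): 31 days
Weekday index = (2 + 31) mod 7 = 5

Saturday


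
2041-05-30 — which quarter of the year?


Month: May (month 5)
Q1: Jan-Mar, Q2: Apr-Jun, Q3: Jul-Sep, Q4: Oct-Dec

Q2


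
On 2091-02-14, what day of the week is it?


Date: February 14, 2091
Anchor: Jan 1, 2091. With p = 2091 - 1 = 2090: (p + p//4 - p//100 + p//400) mod 7 = (2090 + 522 - 20 + 5) mod 7 = 2597 mod 7 = 0 -> Monday (Mon=0 ... Sun=6)
Days before February (Jan): 31; offset = 31 + 14 - 1 = 44
Weekday index = (0 + 44) mod 7 = 2

Day of the week: Wednesday


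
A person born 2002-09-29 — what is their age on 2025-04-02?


Birth: 2002-09-29
Reference: 2025-04-02
Year difference: 2025 - 2002 = 23
Birthday not yet reached in 2025, subtract 1

22 years old


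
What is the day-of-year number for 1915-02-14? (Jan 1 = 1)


Date: February 14, 1915
Days in months 1 through 1: 31
Plus 14 days in February

Day of year: 45


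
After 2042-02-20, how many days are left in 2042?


Day of year: 51 of 365
Remaining = 365 - 51

314 days


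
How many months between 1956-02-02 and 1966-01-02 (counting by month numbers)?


From February 1956 to January 1966
10 years * 12 = 120 months, minus 1 month = 119

119 months


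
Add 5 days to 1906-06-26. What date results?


Start: 1906-06-26, add 5 days
June 1906 has 30 days: 30 - 26 = 4 days to June 30 -> 1 left
July 1906: 1 <= 31 -> lands on July 1

Result: 1906-07-01


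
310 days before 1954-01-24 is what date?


Start: 1954-01-24, subtract 310 days
Back 24 days from January 24 reaches December 31, 1953 -> 286 left
December 1953 has 31 days -> back to November 30, 1953 -> 255 left
November 1953 has 30 days -> back to October 31, 1953 -> 225 left
October 1953 has 31 days -> back to September 30, 1953 -> 194 left
September 1953 has 30 days -> back to August 31, 1953 -> 164 left
August 1953 has 31 days -> back to July 31, 1953 -> 133 left
July 1953 has 31 days -> back to June 30, 1953 -> 102 left
June 1953 has 30 days -> back to May 31, 1953 -> 72 left
May 1953 has 31 days -> back to April 30, 1953 -> 41 left
April 1953 has 30 days -> back to March 31, 1953 -> 11 left
March 1953: 31 - 11 = 20 -> lands on March 20

Result: 1953-03-20


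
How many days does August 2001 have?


August 2001

31 days


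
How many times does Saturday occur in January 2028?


January 2028 has 31 days
Anchor: Jan 1, 2028. With p = 2028 - 1 = 2027: (p + p//4 - p//100 + p//400) mod 7 = (2027 + 506 - 20 + 5) mod 7 = 2518 mod 7 = 5 -> Saturday (Mon=0 ... Sun=6)
January 1 is the anchor itself -> Saturday
First Saturday is January 1
Saturdays: 1, 8, 15, 22, 29

5 Saturdays


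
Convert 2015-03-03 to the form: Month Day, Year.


ISO 2015-03-03 parses as year=2015, month=03, day=03
Month 3 -> March

March 3, 2015


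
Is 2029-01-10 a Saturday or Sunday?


Anchor: Jan 1, 2029. With p = 2029 - 1 = 2028: (p + p//4 - p//100 + p//400) mod 7 = (2028 + 507 - 20 + 5) mod 7 = 2520 mod 7 = 0 -> Monday (Mon=0 ... Sun=6)
Day of year: 10; offset = 9
Weekday index = (0 + 9) mod 7 = 2 -> Wednesday
Weekend days: Saturday, Sunday

No


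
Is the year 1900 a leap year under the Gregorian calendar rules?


Gregorian leap year rule: divisible by 4, but not by 100, unless also by 400.
1900 is divisible by 100 but not 400 -> not a leap year

No


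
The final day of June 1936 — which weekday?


June 1936 has 30 days
Anchor: Jan 1, 1936. With p = 1936 - 1 = 1935: (p + p//4 - p//100 + p//400) mod 7 = (1935 + 483 - 19 + 4) mod 7 = 2403 mod 7 = 2 -> Wednesday (Mon=0 ... Sun=6)
Days before June (Jan-May): 152; June 1 index = (2 + 152) mod 7 = 0 -> Monday
Last day offset: 30 - 1 = 29 days
Weekday index = (0 + 29) mod 7 = 1

Tuesday, June 30


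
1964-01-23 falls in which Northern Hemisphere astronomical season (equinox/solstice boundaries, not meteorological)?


Date: January 23
Astronomical Winter (approx.; exact equinox/solstice day varies by year): December 21 to March 19
January 23 falls within the Winter window

Winter


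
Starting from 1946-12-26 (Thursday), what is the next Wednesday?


Current: Thursday
Target: Wednesday
Days ahead: 6

Next Wednesday: 1947-01-01


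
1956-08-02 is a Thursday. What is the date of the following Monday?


Current: Thursday
Target: Monday
Days ahead: 4

Next Monday: 1956-08-06


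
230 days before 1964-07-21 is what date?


Start: 1964-07-21, subtract 230 days
Back 21 days from July 21 reaches June 30, 1964 -> 209 left
June 1964 has 30 days -> back to May 31, 1964 -> 179 left
May 1964 has 31 days -> back to April 30, 1964 -> 148 left
April 1964 has 30 days -> back to March 31, 1964 -> 118 left
March 1964 has 31 days -> back to February 29, 1964 -> 87 left
February 1964 has 29 days -> back to January 31, 1964 -> 58 left
January 1964 has 31 days -> back to December 31, 1963 -> 27 left
December 1963: 31 - 27 = 4 -> lands on December 4

Result: 1963-12-04


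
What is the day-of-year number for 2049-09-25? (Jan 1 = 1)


Date: September 25, 2049
Days in months 1 through 8: 243
Plus 25 days in September

Day of year: 268


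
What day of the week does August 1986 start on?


Target: August 1, 1986
Anchor: Jan 1, 1986. With p = 1986 - 1 = 1985: (p + p//4 - p//100 + p//400) mod 7 = (1985 + 496 - 19 + 4) mod 7 = 2466 mod 7 = 2 -> Wednesday (Mon=0 ... Sun=6)
Days before August (Jan-Jul): 212 days
Weekday index = (2 + 212) mod 7 = 4

Friday


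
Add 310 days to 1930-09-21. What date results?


Start: 1930-09-21, add 310 days
September 1930 has 30 days: 30 - 21 = 9 days to September 30 -> 301 left
October 1930 has 31 days -> 270 left
November 1930 has 30 days -> 240 left
December 1930 has 31 days -> 209 left
January 1931 has 31 days -> 178 left
February 1931 has 28 days -> 150 left
March 1931 has 31 days -> 119 left
April 1931 has 30 days -> 89 left
May 1931 has 31 days -> 58 left
June 1931 has 30 days -> 28 left
July 1931: 28 <= 31 -> lands on July 28

Result: 1931-07-28


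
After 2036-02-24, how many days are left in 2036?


Day of year: 55 of 366
Remaining = 366 - 55

311 days


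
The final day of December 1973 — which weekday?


December 1973 has 31 days
Anchor: Jan 1, 1973. With p = 1973 - 1 = 1972: (p + p//4 - p//100 + p//400) mod 7 = (1972 + 493 - 19 + 4) mod 7 = 2450 mod 7 = 0 -> Monday (Mon=0 ... Sun=6)
Days before December (Jan-Nov): 334; December 1 index = (0 + 334) mod 7 = 5 -> Saturday
Last day offset: 31 - 1 = 30 days
Weekday index = (5 + 30) mod 7 = 0

Monday, December 31


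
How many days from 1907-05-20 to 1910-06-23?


From 1907-05-20 to 1910-06-23
1907-05-20: days before May = 31 + 28 + 31 + 30 = 120 (1907 is not a leap year); day of year = 120 + 20 = 140
1910-06-23: days before June = 31 + 28 + 31 + 30 + 31 = 151 (1910 is not a leap year); day of year = 151 + 23 = 174
Rest of 1907: 365 - 140 = 225
Full years 1908 (366), 1909 (365): 731
Total = 225 + 731 + 174 = 1130

1130 days


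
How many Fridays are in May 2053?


May 2053 has 31 days
Anchor: Jan 1, 2053. With p = 2053 - 1 = 2052: (p + p//4 - p//100 + p//400) mod 7 = (2052 + 513 - 20 + 5) mod 7 = 2550 mod 7 = 2 -> Wednesday (Mon=0 ... Sun=6)
Days before May (Jan-Apr): 120; May 1 index = (2 + 120) mod 7 = 3 -> Thursday
First Friday is May 2
Fridays: 2, 9, 16, 23, 30

5 Fridays


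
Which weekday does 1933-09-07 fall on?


Date: September 7, 1933
Anchor: Jan 1, 1933. With p = 1933 - 1 = 1932: (p + p//4 - p//100 + p//400) mod 7 = (1932 + 483 - 19 + 4) mod 7 = 2400 mod 7 = 6 -> Sunday (Mon=0 ... Sun=6)
Days before September (Jan-Aug): 243; offset = 243 + 7 - 1 = 249
Weekday index = (6 + 249) mod 7 = 3

Day of the week: Thursday


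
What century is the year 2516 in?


Century = (year - 1) // 100 + 1
= (2516 - 1) // 100 + 1
= 2515 // 100 + 1
= 25 + 1

26th century


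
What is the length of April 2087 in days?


April 2087

30 days


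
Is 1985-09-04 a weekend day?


Anchor: Jan 1, 1985. With p = 1985 - 1 = 1984: (p + p//4 - p//100 + p//400) mod 7 = (1984 + 496 - 19 + 4) mod 7 = 2465 mod 7 = 1 -> Tuesday (Mon=0 ... Sun=6)
Day of year: 247; offset = 246
Weekday index = (1 + 246) mod 7 = 2 -> Wednesday
Weekend days: Saturday, Sunday

No


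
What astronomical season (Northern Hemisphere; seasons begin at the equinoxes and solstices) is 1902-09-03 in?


Date: September 3
Astronomical Summer (approx.; exact equinox/solstice day varies by year): June 21 to September 21
September 3 falls within the Summer window

Summer


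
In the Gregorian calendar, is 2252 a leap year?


Gregorian leap year rule: divisible by 4, but not by 100, unless also by 400.
2252 is divisible by 4 but not 100 -> leap year

Yes


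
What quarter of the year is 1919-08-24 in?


Month: August (month 8)
Q1: Jan-Mar, Q2: Apr-Jun, Q3: Jul-Sep, Q4: Oct-Dec

Q3


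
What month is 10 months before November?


November is month 11
11 - 10 = 1

January


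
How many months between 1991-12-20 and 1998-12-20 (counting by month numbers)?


From December 1991 to December 1998
7 years * 12 = 84 months = 84

84 months


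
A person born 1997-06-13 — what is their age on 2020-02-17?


Birth: 1997-06-13
Reference: 2020-02-17
Year difference: 2020 - 1997 = 23
Birthday not yet reached in 2020, subtract 1

22 years old


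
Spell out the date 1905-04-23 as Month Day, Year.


ISO 1905-04-23 parses as year=1905, month=04, day=23
Month 4 -> April

April 23, 1905


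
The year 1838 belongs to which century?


Century = (year - 1) // 100 + 1
= (1838 - 1) // 100 + 1
= 1837 // 100 + 1
= 18 + 1

19th century


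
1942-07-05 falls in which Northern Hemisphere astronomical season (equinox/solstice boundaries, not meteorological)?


Date: July 5
Astronomical Summer (approx.; exact equinox/solstice day varies by year): June 21 to September 21
July 5 falls within the Summer window

Summer


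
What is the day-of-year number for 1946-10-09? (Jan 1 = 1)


Date: October 9, 1946
Days in months 1 through 9: 273
Plus 9 days in October

Day of year: 282


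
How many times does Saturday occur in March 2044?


March 2044 has 31 days
Anchor: Jan 1, 2044. With p = 2044 - 1 = 2043: (p + p//4 - p//100 + p//400) mod 7 = (2043 + 510 - 20 + 5) mod 7 = 2538 mod 7 = 4 -> Friday (Mon=0 ... Sun=6)
Days before March (Jan-Feb): 60; March 1 index = (4 + 60) mod 7 = 1 -> Tuesday
First Saturday is March 5
Saturdays: 5, 12, 19, 26

4 Saturdays


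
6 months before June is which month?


June is month 6
6 - 6 = 0; wrap: 0 + 12 = 12

December


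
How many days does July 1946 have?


July 1946

31 days


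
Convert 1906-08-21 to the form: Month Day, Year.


ISO 1906-08-21 parses as year=1906, month=08, day=21
Month 8 -> August

August 21, 1906


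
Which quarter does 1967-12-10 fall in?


Month: December (month 12)
Q1: Jan-Mar, Q2: Apr-Jun, Q3: Jul-Sep, Q4: Oct-Dec

Q4


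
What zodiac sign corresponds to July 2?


Date: July 2
Conventional tropical zodiac dates: Cancer from June 21 onward; Leo starts July 23
July 2 falls within the Cancer range

Cancer


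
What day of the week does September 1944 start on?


Target: September 1, 1944
Anchor: Jan 1, 1944. With p = 1944 - 1 = 1943: (p + p//4 - p//100 + p//400) mod 7 = (1943 + 485 - 19 + 4) mod 7 = 2413 mod 7 = 5 -> Saturday (Mon=0 ... Sun=6)
Days before September (Jan-Aug): 244 days
Weekday index = (5 + 244) mod 7 = 4

Friday


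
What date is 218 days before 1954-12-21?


Start: 1954-12-21, subtract 218 days
Back 21 days from December 21 reaches November 30, 1954 -> 197 left
November 1954 has 30 days -> back to October 31, 1954 -> 167 left
October 1954 has 31 days -> back to September 30, 1954 -> 136 left
September 1954 has 30 days -> back to August 31, 1954 -> 106 left
August 1954 has 31 days -> back to July 31, 1954 -> 75 left
July 1954 has 31 days -> back to June 30, 1954 -> 44 left
June 1954 has 30 days -> back to May 31, 1954 -> 14 left
May 1954: 31 - 14 = 17 -> lands on May 17

Result: 1954-05-17


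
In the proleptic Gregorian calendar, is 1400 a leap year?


Gregorian leap year rule: divisible by 4, but not by 100, unless also by 400.
1400 is divisible by 100 but not 400 -> not a leap year

No


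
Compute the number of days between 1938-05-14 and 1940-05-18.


From 1938-05-14 to 1940-05-18
1938-05-14: days before May = 31 + 28 + 31 + 30 = 120 (1938 is not a leap year); day of year = 120 + 14 = 134
1940-05-18: days before May = 31 + 29 + 31 + 30 = 121 (1940 is a leap year); day of year = 121 + 18 = 139
Rest of 1938: 365 - 134 = 231
Full years 1939 (365): 365
Total = 231 + 365 + 139 = 735

735 days


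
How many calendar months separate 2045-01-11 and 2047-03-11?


From January 2045 to March 2047
2 years * 12 = 24 months, plus 2 months = 26

26 months


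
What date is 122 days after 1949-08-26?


Start: 1949-08-26, add 122 days
August 1949 has 31 days: 31 - 26 = 5 days to August 31 -> 117 left
September 1949 has 30 days -> 87 left
October 1949 has 31 days -> 56 left
November 1949 has 30 days -> 26 left
December 1949: 26 <= 31 -> lands on December 26

Result: 1949-12-26


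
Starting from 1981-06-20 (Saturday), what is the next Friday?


Current: Saturday
Target: Friday
Days ahead: 6

Next Friday: 1981-06-26


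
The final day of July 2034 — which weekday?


July 2034 has 31 days
Anchor: Jan 1, 2034. With p = 2034 - 1 = 2033: (p + p//4 - p//100 + p//400) mod 7 = (2033 + 508 - 20 + 5) mod 7 = 2526 mod 7 = 6 -> Sunday (Mon=0 ... Sun=6)
Days before July (Jan-Jun): 181; July 1 index = (6 + 181) mod 7 = 5 -> Saturday
Last day offset: 31 - 1 = 30 days
Weekday index = (5 + 30) mod 7 = 0

Monday, July 31


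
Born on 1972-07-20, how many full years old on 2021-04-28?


Birth: 1972-07-20
Reference: 2021-04-28
Year difference: 2021 - 1972 = 49
Birthday not yet reached in 2021, subtract 1

48 years old


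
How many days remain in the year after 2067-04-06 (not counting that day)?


Day of year: 96 of 365
Remaining = 365 - 96

269 days


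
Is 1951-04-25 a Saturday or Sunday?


Anchor: Jan 1, 1951. With p = 1951 - 1 = 1950: (p + p//4 - p//100 + p//400) mod 7 = (1950 + 487 - 19 + 4) mod 7 = 2422 mod 7 = 0 -> Monday (Mon=0 ... Sun=6)
Day of year: 115; offset = 114
Weekday index = (0 + 114) mod 7 = 2 -> Wednesday
Weekend days: Saturday, Sunday

No


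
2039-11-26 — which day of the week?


Date: November 26, 2039
Anchor: Jan 1, 2039. With p = 2039 - 1 = 2038: (p + p//4 - p//100 + p//400) mod 7 = (2038 + 509 - 20 + 5) mod 7 = 2532 mod 7 = 5 -> Saturday (Mon=0 ... Sun=6)
Days before November (Jan-Oct): 304; offset = 304 + 26 - 1 = 329
Weekday index = (5 + 329) mod 7 = 5

Day of the week: Saturday


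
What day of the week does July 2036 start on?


Target: July 1, 2036
Anchor: Jan 1, 2036. With p = 2036 - 1 = 2035: (p + p//4 - p//100 + p//400) mod 7 = (2035 + 508 - 20 + 5) mod 7 = 2528 mod 7 = 1 -> Tuesday (Mon=0 ... Sun=6)
Days before July (Jan-Jun): 182 days
Weekday index = (1 + 182) mod 7 = 1

Tuesday


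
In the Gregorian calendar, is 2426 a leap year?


Gregorian leap year rule: divisible by 4, but not by 100, unless also by 400.
2426 is not divisible by 4 -> not a leap year

No


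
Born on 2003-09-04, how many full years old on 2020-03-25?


Birth: 2003-09-04
Reference: 2020-03-25
Year difference: 2020 - 2003 = 17
Birthday not yet reached in 2020, subtract 1

16 years old


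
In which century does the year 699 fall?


Century = (year - 1) // 100 + 1
= (699 - 1) // 100 + 1
= 698 // 100 + 1
= 6 + 1

7th century


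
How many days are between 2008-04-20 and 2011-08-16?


From 2008-04-20 to 2011-08-16
2008-04-20: days before April = 31 + 29 + 31 = 91 (2008 is a leap year); day of year = 91 + 20 = 111
2011-08-16: days before August = 31 + 28 + 31 + 30 + 31 + 30 + 31 = 212 (2011 is not a leap year); day of year = 212 + 16 = 228
Rest of 2008: 366 - 111 = 255
Full years 2009 (365), 2010 (365): 730
Total = 255 + 730 + 228 = 1213

1213 days


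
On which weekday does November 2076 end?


November 2076 has 30 days
Anchor: Jan 1, 2076. With p = 2076 - 1 = 2075: (p + p//4 - p//100 + p//400) mod 7 = (2075 + 518 - 20 + 5) mod 7 = 2578 mod 7 = 2 -> Wednesday (Mon=0 ... Sun=6)
Days before November (Jan-Oct): 305; November 1 index = (2 + 305) mod 7 = 6 -> Sunday
Last day offset: 30 - 1 = 29 days
Weekday index = (6 + 29) mod 7 = 0

Monday, November 30


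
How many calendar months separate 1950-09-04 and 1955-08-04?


From September 1950 to August 1955
5 years * 12 = 60 months, minus 1 month = 59

59 months


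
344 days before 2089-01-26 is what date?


Start: 2089-01-26, subtract 344 days
Back 26 days from January 26 reaches December 31, 2088 -> 318 left
December 2088 has 31 days -> back to November 30, 2088 -> 287 left
November 2088 has 30 days -> back to October 31, 2088 -> 257 left
October 2088 has 31 days -> back to September 30, 2088 -> 226 left
September 2088 has 30 days -> back to August 31, 2088 -> 196 left
August 2088 has 31 days -> back to July 31, 2088 -> 165 left
July 2088 has 31 days -> back to June 30, 2088 -> 134 left
June 2088 has 30 days -> back to May 31, 2088 -> 104 left
May 2088 has 31 days -> back to April 30, 2088 -> 73 left
April 2088 has 30 days -> back to March 31, 2088 -> 43 left
March 2088 has 31 days -> back to February 29, 2088 -> 12 left
February 2088: 29 - 12 = 17 -> lands on February 17

Result: 2088-02-17


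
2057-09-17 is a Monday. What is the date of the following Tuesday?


Current: Monday
Target: Tuesday
Days ahead: 1

Next Tuesday: 2057-09-18


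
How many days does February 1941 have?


February 1941 (leap year: no)

28 days


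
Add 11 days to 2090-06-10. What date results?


Start: 2090-06-10, add 11 days
June 2090 has 30 days; 10 + 11 = 21 stays within June

Result: 2090-06-21


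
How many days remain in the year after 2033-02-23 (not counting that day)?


Day of year: 54 of 365
Remaining = 365 - 54

311 days


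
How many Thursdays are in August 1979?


August 1979 has 31 days
Anchor: Jan 1, 1979. With p = 1979 - 1 = 1978: (p + p//4 - p//100 + p//400) mod 7 = (1978 + 494 - 19 + 4) mod 7 = 2457 mod 7 = 0 -> Monday (Mon=0 ... Sun=6)
Days before August (Jan-Jul): 212; August 1 index = (0 + 212) mod 7 = 2 -> Wednesday
First Thursday is August 2
Thursdays: 2, 9, 16, 23, 30

5 Thursdays


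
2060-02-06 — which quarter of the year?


Month: February (month 2)
Q1: Jan-Mar, Q2: Apr-Jun, Q3: Jul-Sep, Q4: Oct-Dec

Q1


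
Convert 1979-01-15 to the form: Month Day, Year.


ISO 1979-01-15 parses as year=1979, month=01, day=15
Month 1 -> January

January 15, 1979


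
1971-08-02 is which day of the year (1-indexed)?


Date: August 2, 1971
Days in months 1 through 7: 212
Plus 2 days in August

Day of year: 214


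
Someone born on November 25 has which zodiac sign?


Date: November 25
Conventional tropical zodiac dates: Sagittarius from November 22 onward; Capricorn starts December 22
November 25 falls within the Sagittarius range

Sagittarius


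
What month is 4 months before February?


February is month 2
2 - 4 = -2; wrap: -2 + 12 = 10

October


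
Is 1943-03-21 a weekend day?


Anchor: Jan 1, 1943. With p = 1943 - 1 = 1942: (p + p//4 - p//100 + p//400) mod 7 = (1942 + 485 - 19 + 4) mod 7 = 2412 mod 7 = 4 -> Friday (Mon=0 ... Sun=6)
Day of year: 80; offset = 79
Weekday index = (4 + 79) mod 7 = 6 -> Sunday
Weekend days: Saturday, Sunday

Yes


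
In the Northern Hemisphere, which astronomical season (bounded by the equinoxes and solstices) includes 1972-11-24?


Date: November 24
Astronomical Autumn (approx.; exact equinox/solstice day varies by year): September 22 to December 20
November 24 falls within the Autumn window

Autumn


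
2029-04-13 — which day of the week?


Date: April 13, 2029
Anchor: Jan 1, 2029. With p = 2029 - 1 = 2028: (p + p//4 - p//100 + p//400) mod 7 = (2028 + 507 - 20 + 5) mod 7 = 2520 mod 7 = 0 -> Monday (Mon=0 ... Sun=6)
Days before April (Jan-Mar): 90; offset = 90 + 13 - 1 = 102
Weekday index = (0 + 102) mod 7 = 4

Day of the week: Friday


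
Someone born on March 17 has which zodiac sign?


Date: March 17
Conventional tropical zodiac dates: Pisces from February 19 onward; Aries starts March 21
March 17 falls within the Pisces range

Pisces


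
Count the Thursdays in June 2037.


June 2037 has 30 days
Anchor: Jan 1, 2037. With p = 2037 - 1 = 2036: (p + p//4 - p//100 + p//400) mod 7 = (2036 + 509 - 20 + 5) mod 7 = 2530 mod 7 = 3 -> Thursday (Mon=0 ... Sun=6)
Days before June (Jan-May): 151; June 1 index = (3 + 151) mod 7 = 0 -> Monday
First Thursday is June 4
Thursdays: 4, 11, 18, 25

4 Thursdays


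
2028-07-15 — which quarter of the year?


Month: July (month 7)
Q1: Jan-Mar, Q2: Apr-Jun, Q3: Jul-Sep, Q4: Oct-Dec

Q3


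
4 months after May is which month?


May is month 5
5 + 4 = 9

September


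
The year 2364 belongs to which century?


Century = (year - 1) // 100 + 1
= (2364 - 1) // 100 + 1
= 2363 // 100 + 1
= 23 + 1

24th century


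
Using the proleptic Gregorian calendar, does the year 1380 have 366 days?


Gregorian leap year rule: divisible by 4, but not by 100, unless also by 400.
1380 is divisible by 4 but not 100 -> leap year

Yes


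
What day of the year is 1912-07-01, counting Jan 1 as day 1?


Date: July 1, 1912
Days in months 1 through 6: 182
Plus 1 days in July

Day of year: 183


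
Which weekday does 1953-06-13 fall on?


Date: June 13, 1953
Anchor: Jan 1, 1953. With p = 1953 - 1 = 1952: (p + p//4 - p//100 + p//400) mod 7 = (1952 + 488 - 19 + 4) mod 7 = 2425 mod 7 = 3 -> Thursday (Mon=0 ... Sun=6)
Days before June (Jan-May): 151; offset = 151 + 13 - 1 = 163
Weekday index = (3 + 163) mod 7 = 5

Day of the week: Saturday


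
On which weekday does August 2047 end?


August 2047 has 31 days
Anchor: Jan 1, 2047. With p = 2047 - 1 = 2046: (p + p//4 - p//100 + p//400) mod 7 = (2046 + 511 - 20 + 5) mod 7 = 2542 mod 7 = 1 -> Tuesday (Mon=0 ... Sun=6)
Days before August (Jan-Jul): 212; August 1 index = (1 + 212) mod 7 = 3 -> Thursday
Last day offset: 31 - 1 = 30 days
Weekday index = (3 + 30) mod 7 = 5

Saturday, August 31


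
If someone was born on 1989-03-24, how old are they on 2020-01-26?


Birth: 1989-03-24
Reference: 2020-01-26
Year difference: 2020 - 1989 = 31
Birthday not yet reached in 2020, subtract 1

30 years old


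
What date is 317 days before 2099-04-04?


Start: 2099-04-04, subtract 317 days
Back 4 days from April 4 reaches March 31, 2099 -> 313 left
March 2099 has 31 days -> back to February 28, 2099 -> 282 left
February 2099 has 28 days -> back to January 31, 2099 -> 254 left
January 2099 has 31 days -> back to December 31, 2098 -> 223 left
December 2098 has 31 days -> back to November 30, 2098 -> 192 left
November 2098 has 30 days -> back to October 31, 2098 -> 162 left
October 2098 has 31 days -> back to September 30, 2098 -> 131 left
September 2098 has 30 days -> back to August 31, 2098 -> 101 left
August 2098 has 31 days -> back to July 31, 2098 -> 70 left
July 2098 has 31 days -> back to June 30, 2098 -> 39 left
June 2098 has 30 days -> back to May 31, 2098 -> 9 left
May 2098: 31 - 9 = 22 -> lands on May 22

Result: 2098-05-22


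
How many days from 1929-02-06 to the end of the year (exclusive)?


Day of year: 37 of 365
Remaining = 365 - 37

328 days


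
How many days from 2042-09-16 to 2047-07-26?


From 2042-09-16 to 2047-07-26
2042-09-16: days before September = 31 + 28 + 31 + 30 + 31 + 30 + 31 + 31 = 243 (2042 is not a leap year); day of year = 243 + 16 = 259
2047-07-26: days before July = 31 + 28 + 31 + 30 + 31 + 30 = 181 (2047 is not a leap year); day of year = 181 + 26 = 207
Rest of 2042: 365 - 259 = 106
Full years 2043 (365), 2044 (366), 2045 (365), 2046 (365): 1461
Total = 106 + 1461 + 207 = 1774

1774 days


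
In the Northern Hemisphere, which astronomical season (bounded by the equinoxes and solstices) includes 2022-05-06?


Date: May 6
Astronomical Spring (approx.; exact equinox/solstice day varies by year): March 20 to June 20
May 6 falls within the Spring window

Spring


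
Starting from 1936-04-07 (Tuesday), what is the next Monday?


Current: Tuesday
Target: Monday
Days ahead: 6

Next Monday: 1936-04-13


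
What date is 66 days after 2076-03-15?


Start: 2076-03-15, add 66 days
March 2076 has 31 days: 31 - 15 = 16 days to March 31 -> 50 left
April 2076 has 30 days -> 20 left
May 2076: 20 <= 31 -> lands on May 20

Result: 2076-05-20


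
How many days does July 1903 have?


July 1903

31 days


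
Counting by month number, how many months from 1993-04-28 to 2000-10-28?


From April 1993 to October 2000
7 years * 12 = 84 months, plus 6 months = 90

90 months


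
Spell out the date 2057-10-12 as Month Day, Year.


ISO 2057-10-12 parses as year=2057, month=10, day=12
Month 10 -> October

October 12, 2057


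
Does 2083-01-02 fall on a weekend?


Anchor: Jan 1, 2083. With p = 2083 - 1 = 2082: (p + p//4 - p//100 + p//400) mod 7 = (2082 + 520 - 20 + 5) mod 7 = 2587 mod 7 = 4 -> Friday (Mon=0 ... Sun=6)
Day of year: 2; offset = 1
Weekday index = (4 + 1) mod 7 = 5 -> Saturday
Weekend days: Saturday, Sunday

Yes


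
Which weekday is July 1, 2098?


Target: July 1, 2098
Anchor: Jan 1, 2098. With p = 2098 - 1 = 2097: (p + p//4 - p//100 + p//400) mod 7 = (2097 + 524 - 20 + 5) mod 7 = 2606 mod 7 = 2 -> Wednesday (Mon=0 ... Sun=6)
Days before July (Jan-Jun): 181 days
Weekday index = (2 + 181) mod 7 = 1

Tuesday


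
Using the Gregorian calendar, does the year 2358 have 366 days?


Gregorian leap year rule: divisible by 4, but not by 100, unless also by 400.
2358 is not divisible by 4 -> not a leap year

No


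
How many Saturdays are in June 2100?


June 2100 has 30 days
Anchor: Jan 1, 2100. With p = 2100 - 1 = 2099: (p + p//4 - p//100 + p//400) mod 7 = (2099 + 524 - 20 + 5) mod 7 = 2608 mod 7 = 4 -> Friday (Mon=0 ... Sun=6)
Days before June (Jan-May): 151; June 1 index = (4 + 151) mod 7 = 1 -> Tuesday
First Saturday is June 5
Saturdays: 5, 12, 19, 26

4 Saturdays


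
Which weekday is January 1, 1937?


Target: January 1, 1937
Anchor: Jan 1, 1937. With p = 1937 - 1 = 1936: (p + p//4 - p//100 + p//400) mod 7 = (1936 + 484 - 19 + 4) mod 7 = 2405 mod 7 = 4 -> Friday (Mon=0 ... Sun=6)
Offset from anchor: 0 days
Weekday index = (4 + 0) mod 7 = 4

Friday


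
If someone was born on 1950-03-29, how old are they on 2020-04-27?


Birth: 1950-03-29
Reference: 2020-04-27
Year difference: 2020 - 1950 = 70

70 years old


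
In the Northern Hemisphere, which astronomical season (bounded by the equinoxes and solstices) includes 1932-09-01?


Date: September 1
Astronomical Summer (approx.; exact equinox/solstice day varies by year): June 21 to September 21
September 1 falls within the Summer window

Summer


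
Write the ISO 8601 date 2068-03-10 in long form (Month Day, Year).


ISO 2068-03-10 parses as year=2068, month=03, day=10
Month 3 -> March

March 10, 2068


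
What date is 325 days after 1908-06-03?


Start: 1908-06-03, add 325 days
June 1908 has 30 days: 30 - 3 = 27 days to June 30 -> 298 left
July 1908 has 31 days -> 267 left
August 1908 has 31 days -> 236 left
September 1908 has 30 days -> 206 left
October 1908 has 31 days -> 175 left
November 1908 has 30 days -> 145 left
December 1908 has 31 days -> 114 left
January 1909 has 31 days -> 83 left
February 1909 has 28 days -> 55 left
March 1909 has 31 days -> 24 left
April 1909: 24 <= 30 -> lands on April 24

Result: 1909-04-24


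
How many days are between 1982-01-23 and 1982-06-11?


From 1982-01-23 to 1982-06-11
1982-01-23: day of year = 23
1982-06-11: days before June = 31 + 28 + 31 + 30 + 31 = 151 (1982 is not a leap year); day of year = 151 + 11 = 162
Same year: 162 - 23 = 139

139 days


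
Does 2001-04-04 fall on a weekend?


Anchor: Jan 1, 2001. With p = 2001 - 1 = 2000: (p + p//4 - p//100 + p//400) mod 7 = (2000 + 500 - 20 + 5) mod 7 = 2485 mod 7 = 0 -> Monday (Mon=0 ... Sun=6)
Day of year: 94; offset = 93
Weekday index = (0 + 93) mod 7 = 2 -> Wednesday
Weekend days: Saturday, Sunday

No


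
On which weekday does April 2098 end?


April 2098 has 30 days
Anchor: Jan 1, 2098. With p = 2098 - 1 = 2097: (p + p//4 - p//100 + p//400) mod 7 = (2097 + 524 - 20 + 5) mod 7 = 2606 mod 7 = 2 -> Wednesday (Mon=0 ... Sun=6)
Days before April (Jan-Mar): 90; April 1 index = (2 + 90) mod 7 = 1 -> Tuesday
Last day offset: 30 - 1 = 29 days
Weekday index = (1 + 29) mod 7 = 2

Wednesday, April 30


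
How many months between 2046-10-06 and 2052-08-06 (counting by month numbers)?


From October 2046 to August 2052
6 years * 12 = 72 months, minus 2 months = 70

70 months


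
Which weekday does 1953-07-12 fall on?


Date: July 12, 1953
Anchor: Jan 1, 1953. With p = 1953 - 1 = 1952: (p + p//4 - p//100 + p//400) mod 7 = (1952 + 488 - 19 + 4) mod 7 = 2425 mod 7 = 3 -> Thursday (Mon=0 ... Sun=6)
Days before July (Jan-Jun): 181; offset = 181 + 12 - 1 = 192
Weekday index = (3 + 192) mod 7 = 6

Day of the week: Sunday


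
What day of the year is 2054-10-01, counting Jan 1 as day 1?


Date: October 1, 2054
Days in months 1 through 9: 273
Plus 1 days in October

Day of year: 274
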